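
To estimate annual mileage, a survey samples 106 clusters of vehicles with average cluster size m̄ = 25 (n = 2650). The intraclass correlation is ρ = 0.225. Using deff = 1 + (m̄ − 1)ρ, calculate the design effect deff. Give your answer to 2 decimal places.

deff = 1 + (25 − 1)·0.225 = 1 + 5.4 = 6.4.

6.40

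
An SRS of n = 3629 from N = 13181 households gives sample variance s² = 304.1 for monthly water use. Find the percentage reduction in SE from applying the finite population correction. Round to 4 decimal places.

f = n/N = 3629/13181 = 0.27532054.
SE_no-fpc = √(s²/n) = 0.28947744; SE_fpc = √((1−f)s²/n) = 0.24642667.
Ratio = √(1−f) = 0.85128107. Reduction = 100·(1 − 0.85128107) = 14.8719%.

14.8719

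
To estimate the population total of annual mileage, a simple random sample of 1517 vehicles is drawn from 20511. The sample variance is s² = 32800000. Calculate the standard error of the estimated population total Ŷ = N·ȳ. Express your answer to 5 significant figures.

Var(Ŷ) = N²·Var(ȳ) = N²·(1 − n/N)·s²/n.
f = 1517/20511 = 0.07396031; Var(ȳ) = 0.92603969·32800000/1517 = 20022.48.
Var(Ŷ) = 20511² · 20022.48 = 8.4234798 × 10^12.
SE(Ŷ) = √(8.4234798 × 10^12) = 2.9023 × 10^6.

2.9023 × 10^6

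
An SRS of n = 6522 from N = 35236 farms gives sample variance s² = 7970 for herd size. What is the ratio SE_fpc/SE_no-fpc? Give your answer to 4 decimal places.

f = n/N = 6522/35236 = 0.18509479.
SE_no-fpc = √(s²/n) = 1.1054491; SE_fpc = √((1−f)s²/n) = 0.99791215.
Ratio = √(1−f) = 0.90272100.

0.9027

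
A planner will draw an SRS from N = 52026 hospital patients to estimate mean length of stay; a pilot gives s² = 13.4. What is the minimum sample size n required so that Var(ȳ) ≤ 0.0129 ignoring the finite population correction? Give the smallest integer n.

Without fpc, n₀ = s²/D = 13.4/0.0129 = 1038.7597.
Rounding up, n = 1039.

1039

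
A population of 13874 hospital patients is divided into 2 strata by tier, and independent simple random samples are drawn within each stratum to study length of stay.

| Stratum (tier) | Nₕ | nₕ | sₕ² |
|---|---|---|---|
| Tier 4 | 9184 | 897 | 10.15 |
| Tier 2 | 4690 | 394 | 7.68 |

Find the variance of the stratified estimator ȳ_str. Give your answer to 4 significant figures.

Var(ȳ_str) = Σₕ Wₕ²(1 − fₕ)sₕ²/nₕ with Wₕ = Nₕ/N, N = 13874.
Tier 4: Wₕ = 0.66195762; term = 0.66195762²·(1 − 0.09766986)·10.15/897 = 0.0044740356.
Tier 2: Wₕ = 0.33804238; term = 0.33804238²·(1 − 0.08400853)·7.68/394 = 0.0020403221.
Sum = 0.0065143577.

0.006514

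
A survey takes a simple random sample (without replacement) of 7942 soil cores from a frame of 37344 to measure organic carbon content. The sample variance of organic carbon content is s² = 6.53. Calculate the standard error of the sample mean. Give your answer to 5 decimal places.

0.02544

Under SRS without replacement, Var(ȳ) = (1 − f)·s²/n with f = n/N = 7942/37344 = 0.21267138.
Var(ȳ) = (1 − 0.21267138)·6.53/7942 = 0.78732862·8.2221103 × 10^-4 = 6.4735028 × 10^-4.
SE(ȳ) = √(6.4735028 × 10^-4) = 0.02544.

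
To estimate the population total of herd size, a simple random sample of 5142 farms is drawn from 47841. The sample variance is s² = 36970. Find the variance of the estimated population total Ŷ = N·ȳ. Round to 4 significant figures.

1.469 × 10^10

Var(Ŷ) = N²·Var(ȳ) = N²·(1 − n/N)·s²/n.
f = 5142/47841 = 0.10748103; Var(ȳ) = 0.89251897·36970/5142 = 6.4170413.
Var(Ŷ) = 47841² · 6.4170413 = 1.4687076 × 10^10.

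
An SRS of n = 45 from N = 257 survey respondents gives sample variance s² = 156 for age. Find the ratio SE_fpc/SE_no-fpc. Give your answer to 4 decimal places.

f = n/N = 45/257 = 0.17509728.
SE_no-fpc = √(s²/n) = 1.8618987; SE_fpc = √((1−f)s²/n) = 1.6910537.
Ratio = √(1−f) = 0.90824156.

0.9082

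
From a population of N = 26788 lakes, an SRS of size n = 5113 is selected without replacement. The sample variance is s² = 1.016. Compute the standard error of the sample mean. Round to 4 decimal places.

0.0127

Under SRS without replacement, Var(ȳ) = (1 − f)·s²/n with f = n/N = 5113/26788 = 0.19086905.
Var(ȳ) = (1 − 0.19086905)·1.016/5113 = 0.80913095·1.9870917 × 10^-4 = 1.6078174 × 10^-4.
SE(ȳ) = √(1.6078174 × 10^-4) = 0.0127.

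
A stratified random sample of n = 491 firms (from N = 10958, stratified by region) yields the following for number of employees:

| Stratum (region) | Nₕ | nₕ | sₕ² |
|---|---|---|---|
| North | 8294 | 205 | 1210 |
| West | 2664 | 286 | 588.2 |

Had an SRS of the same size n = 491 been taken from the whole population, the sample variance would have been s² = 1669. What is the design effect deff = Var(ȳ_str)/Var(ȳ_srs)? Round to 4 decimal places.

1.0491

Var(ȳ_str) = Σ Wₕ²(1−fₕ)sₕ²/nₕ with Wₕ = Nₕ/10958:
  North: (8294/10958)²·(1−205/8294)·1210/205 = 3.2978263
  West: (2664/10958)²·(1−286/2664)·588.2/286 = 0.10850318
  → Var(ȳ_str) = 3.4063295.
Var(ȳ_srs) = (1 − 491/10958)·1669/491 = 3.2468765.
deff = 3.4063295 / 3.2468765 = 1.0491.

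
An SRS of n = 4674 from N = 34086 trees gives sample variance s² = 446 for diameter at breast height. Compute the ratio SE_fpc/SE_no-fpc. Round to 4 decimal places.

f = n/N = 4674/34086 = 0.13712375.
SE_no-fpc = √(s²/n) = 0.30890368; SE_fpc = √((1−f)s²/n) = 0.28694412.
Ratio = √(1−f) = 0.92891133.

0.9289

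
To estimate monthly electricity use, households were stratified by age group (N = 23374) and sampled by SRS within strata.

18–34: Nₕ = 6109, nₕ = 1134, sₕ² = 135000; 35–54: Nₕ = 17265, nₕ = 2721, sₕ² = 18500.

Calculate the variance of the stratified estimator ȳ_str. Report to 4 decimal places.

Var(ȳ_str) = Σₕ Wₕ²(1 − fₕ)sₕ²/nₕ with Wₕ = Nₕ/N, N = 23374.
18–34: Wₕ = 0.26135877; term = 0.26135877²·(1 − 0.18562776)·135000/1134 = 6.6224371.
35–54: Wₕ = 0.73864123; term = 0.73864123²·(1 − 0.15760209)·18500/2721 = 3.1248383.
Sum = 9.7472754.

9.7473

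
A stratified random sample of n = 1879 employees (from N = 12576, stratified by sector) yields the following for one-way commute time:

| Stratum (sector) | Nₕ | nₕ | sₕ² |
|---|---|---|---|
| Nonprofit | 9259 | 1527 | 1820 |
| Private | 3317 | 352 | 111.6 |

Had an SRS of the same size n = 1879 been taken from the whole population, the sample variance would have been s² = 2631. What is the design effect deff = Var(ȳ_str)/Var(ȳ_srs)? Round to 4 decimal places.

Var(ȳ_str) = Σ Wₕ²(1−fₕ)sₕ²/nₕ with Wₕ = Nₕ/12576:
  Nonprofit: (9259/12576)²·(1−1527/9259)·1820/1527 = 0.53951463
  Private: (3317/12576)²·(1−352/3317)·111.6/352 = 0.019715448
  → Var(ȳ_str) = 0.55923008.
Var(ȳ_srs) = (1 − 1879/12576)·2631/1879 = 1.1910049.
deff = 0.55923008 / 1.1910049 = 0.4695.

0.4695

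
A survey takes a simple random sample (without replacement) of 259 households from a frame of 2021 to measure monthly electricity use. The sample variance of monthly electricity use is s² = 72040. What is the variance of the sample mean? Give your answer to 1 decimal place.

242.5

Under SRS without replacement, Var(ȳ) = (1 − f)·s²/n with f = n/N = 259/2021 = 0.12815438.
Var(ȳ) = (1 − 0.12815438)·72040/259 = 0.87184562·278.14672 = 242.501.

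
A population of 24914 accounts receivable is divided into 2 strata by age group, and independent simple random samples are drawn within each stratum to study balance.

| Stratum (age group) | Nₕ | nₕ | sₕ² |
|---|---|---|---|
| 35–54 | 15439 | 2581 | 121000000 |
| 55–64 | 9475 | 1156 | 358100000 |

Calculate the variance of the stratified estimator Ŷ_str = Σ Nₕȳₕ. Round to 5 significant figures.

Var(Ŷ_str) = Σₕ Nₕ²(1 − fₕ)sₕ²/nₕ.
35–54: 15439²·(1 − 2581/15439)·121000000/2581 = 9.3065766 × 10^12.
55–64: 9475²·(1 − 1156/9475)·358100000/1156 = 2.4417255 × 10^13.
Sum = 3.3723832 × 10^13.

3.3724 × 10^13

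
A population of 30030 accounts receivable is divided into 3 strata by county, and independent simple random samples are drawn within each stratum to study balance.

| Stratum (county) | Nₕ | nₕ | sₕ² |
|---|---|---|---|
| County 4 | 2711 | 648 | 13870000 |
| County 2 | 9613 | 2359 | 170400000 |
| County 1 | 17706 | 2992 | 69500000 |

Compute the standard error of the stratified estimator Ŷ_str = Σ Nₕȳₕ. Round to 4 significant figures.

3.348 × 10^6

Var(Ŷ_str) = Σₕ Nₕ²(1 − fₕ)sₕ²/nₕ.
County 4: 2711²·(1 − 648/2711)·13870000/648 = 1.1970994 × 10^11.
County 2: 9613²·(1 − 2359/9613)·170400000/2359 = 5.0370718 × 10^12.
County 1: 17706²·(1 − 2992/17706)·69500000/2992 = 6.0516587 × 10^12.
Sum = 1.120844 × 10^13.
SE = √(1.120844 × 10^13) = 3.348 × 10^6.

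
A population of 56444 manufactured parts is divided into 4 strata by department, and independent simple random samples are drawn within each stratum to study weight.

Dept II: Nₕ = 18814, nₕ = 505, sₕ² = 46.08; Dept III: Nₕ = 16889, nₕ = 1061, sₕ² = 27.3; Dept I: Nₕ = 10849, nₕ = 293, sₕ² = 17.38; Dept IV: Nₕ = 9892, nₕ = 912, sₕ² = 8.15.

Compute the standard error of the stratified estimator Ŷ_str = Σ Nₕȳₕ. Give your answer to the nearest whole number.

6775

Var(Ŷ_str) = Σₕ Nₕ²(1 − fₕ)sₕ²/nₕ.
Dept II: 18814²·(1 − 505/18814)·46.08/505 = 3.1431627 × 10^7.
Dept III: 16889²·(1 − 1061/16889)·27.3/1061 = 6.8782387 × 10^6.
Dept I: 10849²·(1 − 293/10849)·17.38/293 = 6.7931506 × 10^6.
Dept IV: 9892²·(1 − 912/9892)·8.15/912 = 793822.15.
Sum = 4.5896838 × 10^7.
SE = √(4.5896838 × 10^7) = 6775.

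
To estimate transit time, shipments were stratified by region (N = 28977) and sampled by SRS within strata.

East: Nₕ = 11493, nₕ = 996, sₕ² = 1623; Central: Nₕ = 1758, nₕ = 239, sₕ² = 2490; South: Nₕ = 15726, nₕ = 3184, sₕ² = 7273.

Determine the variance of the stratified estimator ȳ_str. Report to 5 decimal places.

Var(ȳ_str) = Σₕ Wₕ²(1 − fₕ)sₕ²/nₕ with Wₕ = Nₕ/N, N = 28977.
East: Wₕ = 0.39662491; term = 0.39662491²·(1 − 0.08666145)·1623/996 = 0.2341267.
Central: Wₕ = 0.06066881; term = 0.06066881²·(1 − 0.13594994)·2490/239 = 0.0331338.
South: Wₕ = 0.54270628; term = 0.54270628²·(1 − 0.20246725)·7273/3184 = 0.53656057.
Sum = 0.80382107.

0.80382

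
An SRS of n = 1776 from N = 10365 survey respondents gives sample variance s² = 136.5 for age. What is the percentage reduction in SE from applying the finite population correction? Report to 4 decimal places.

f = n/N = 1776/10365 = 0.17134588.
SE_no-fpc = √(s²/n) = 0.27723295; SE_fpc = √((1−f)s²/n) = 0.25236638.
Ratio = √(1−f) = 0.91030441. Reduction = 100·(1 − 0.91030441) = 8.9696%.

8.9696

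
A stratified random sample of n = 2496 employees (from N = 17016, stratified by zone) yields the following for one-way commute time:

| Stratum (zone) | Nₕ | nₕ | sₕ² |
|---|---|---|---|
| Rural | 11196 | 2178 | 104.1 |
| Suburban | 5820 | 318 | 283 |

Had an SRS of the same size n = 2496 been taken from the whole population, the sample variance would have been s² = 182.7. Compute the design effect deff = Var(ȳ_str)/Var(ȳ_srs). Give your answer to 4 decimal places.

Var(ȳ_str) = Σ Wₕ²(1−fₕ)sₕ²/nₕ with Wₕ = Nₕ/17016:
  Rural: (11196/17016)²·(1−2178/11196)·104.1/2178 = 0.016666754
  Suburban: (5820/17016)²·(1−318/5820)·283/318 = 0.098421036
  → Var(ȳ_str) = 0.11508779.
Var(ȳ_srs) = (1 − 2496/17016)·182.7/2496 = 0.062460162.
deff = 0.11508779 / 0.062460162 = 1.8426.

1.8426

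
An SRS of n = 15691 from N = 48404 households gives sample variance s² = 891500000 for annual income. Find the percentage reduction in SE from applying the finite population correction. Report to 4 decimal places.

17.7910

f = n/N = 15691/48404 = 0.32416742.
SE_no-fpc = √(s²/n) = 238.36109; SE_fpc = √((1−f)s²/n) = 195.95436.
Ratio = √(1−f) = 0.82209037. Reduction = 100·(1 − 0.82209037) = 17.7910%.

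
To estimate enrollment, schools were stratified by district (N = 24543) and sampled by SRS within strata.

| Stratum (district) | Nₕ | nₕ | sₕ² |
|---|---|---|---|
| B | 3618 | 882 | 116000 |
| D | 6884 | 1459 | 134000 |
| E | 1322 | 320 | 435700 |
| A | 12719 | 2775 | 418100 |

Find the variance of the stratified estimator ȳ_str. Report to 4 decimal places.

42.4853

Var(ȳ_str) = Σₕ Wₕ²(1 − fₕ)sₕ²/nₕ with Wₕ = Nₕ/N, N = 24543.
B: Wₕ = 0.14741474; term = 0.14741474²·(1 − 0.24378109)·116000/882 = 2.1613185.
D: Wₕ = 0.28048731; term = 0.28048731²·(1 − 0.21194073)·134000/1459 = 5.6942275.
E: Wₕ = 0.05386465; term = 0.05386465²·(1 − 0.24205749)·435700/320 = 2.9942045.
A: Wₕ = 0.51823330; term = 0.51823330²·(1 − 0.21817753)·418100/2775 = 31.635592.
Sum = 42.485343.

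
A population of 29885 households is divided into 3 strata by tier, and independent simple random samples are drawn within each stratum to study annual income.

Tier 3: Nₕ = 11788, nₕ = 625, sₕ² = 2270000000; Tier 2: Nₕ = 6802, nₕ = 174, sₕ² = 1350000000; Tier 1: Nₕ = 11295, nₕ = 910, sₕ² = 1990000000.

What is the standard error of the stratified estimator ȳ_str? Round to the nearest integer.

Var(ȳ_str) = Σₕ Wₕ²(1 − fₕ)sₕ²/nₕ with Wₕ = Nₕ/N, N = 29885.
Tier 3: Wₕ = 0.39444537; term = 0.39444537²·(1 − 0.05302002)·2270000000/625 = 535131.32.
Tier 2: Wₕ = 0.22760582; term = 0.22760582²·(1 − 0.02558071)·1350000000/174 = 391649.09.
Tier 1: Wₕ = 0.37794880; term = 0.37794880²·(1 − 0.08056662)·1990000000/910 = 287208.9.
Sum = 1.2139893 × 10^6.
SE = √(1.2139893 × 10^6) = 1102.

1102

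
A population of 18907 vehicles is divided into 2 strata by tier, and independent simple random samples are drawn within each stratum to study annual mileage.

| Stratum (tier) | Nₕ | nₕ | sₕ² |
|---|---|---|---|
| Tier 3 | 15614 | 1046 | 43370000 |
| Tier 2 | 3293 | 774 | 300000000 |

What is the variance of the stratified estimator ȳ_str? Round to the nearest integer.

35377

Var(ȳ_str) = Σₕ Wₕ²(1 − fₕ)sₕ²/nₕ with Wₕ = Nₕ/N, N = 18907.
Tier 3: Wₕ = 0.82583170; term = 0.82583170²·(1 − 0.06699116)·43370000/1046 = 26383.147.
Tier 2: Wₕ = 0.17416830; term = 0.17416830²·(1 − 0.23504403)·300000000/774 = 8994.0427.
Sum = 35377.19.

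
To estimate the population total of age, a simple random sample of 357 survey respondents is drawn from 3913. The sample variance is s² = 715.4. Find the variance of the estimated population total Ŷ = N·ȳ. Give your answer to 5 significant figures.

Var(Ŷ) = N²·Var(ȳ) = N²·(1 − n/N)·s²/n.
f = 357/3913 = 0.09123435; Var(ȳ) = 0.90876565·715.4/357 = 1.8210951.
Var(Ŷ) = 3913² · 1.8210951 = 2.7883823 × 10^7.

2.7884 × 10^7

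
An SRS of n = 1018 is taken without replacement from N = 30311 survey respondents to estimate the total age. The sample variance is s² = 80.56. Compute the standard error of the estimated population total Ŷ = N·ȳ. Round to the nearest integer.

Var(Ŷ) = N²·Var(ȳ) = N²·(1 − n/N)·s²/n.
f = 1018/30311 = 0.03358517; Var(ȳ) = 0.96641483·80.56/1018 = 0.076477779.
Var(Ŷ) = 30311² · 0.076477779 = 7.0264473 × 10^7.
SE(Ŷ) = √(7.0264473 × 10^7) = 8382.

8382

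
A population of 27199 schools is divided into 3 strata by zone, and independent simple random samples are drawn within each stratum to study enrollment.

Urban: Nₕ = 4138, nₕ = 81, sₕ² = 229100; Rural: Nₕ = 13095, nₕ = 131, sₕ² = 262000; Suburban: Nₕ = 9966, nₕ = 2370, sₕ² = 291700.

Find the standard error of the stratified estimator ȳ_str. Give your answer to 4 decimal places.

Var(ȳ_str) = Σₕ Wₕ²(1 − fₕ)sₕ²/nₕ with Wₕ = Nₕ/N, N = 27199.
Urban: Wₕ = 0.15213795; term = 0.15213795²·(1 − 0.01957467)·229100/81 = 64.18443.
Rural: Wₕ = 0.48145152; term = 0.48145152²·(1 − 0.01000382)·262000/131 = 458.95346.
Suburban: Wₕ = 0.36641053; term = 0.36641053²·(1 − 0.23780855)·291700/2370 = 12.594706.
Sum = 535.7326.
SE = √(535.7326) = 23.1459.

23.1459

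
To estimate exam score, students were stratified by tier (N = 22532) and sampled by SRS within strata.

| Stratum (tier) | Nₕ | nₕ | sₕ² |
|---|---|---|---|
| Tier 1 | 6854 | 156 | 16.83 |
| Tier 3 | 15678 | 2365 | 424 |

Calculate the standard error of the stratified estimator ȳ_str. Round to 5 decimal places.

Var(ȳ_str) = Σₕ Wₕ²(1 − fₕ)sₕ²/nₕ with Wₕ = Nₕ/N, N = 22532.
Tier 1: Wₕ = 0.30418960; term = 0.30418960²·(1 − 0.02276043)·16.83/156 = 0.0097554942.
Tier 3: Wₕ = 0.69581040; term = 0.69581040²·(1 − 0.15084832)·424/2365 = 0.073705826.
Sum = 0.08346132.
SE = √(0.08346132) = 0.28890.

0.28890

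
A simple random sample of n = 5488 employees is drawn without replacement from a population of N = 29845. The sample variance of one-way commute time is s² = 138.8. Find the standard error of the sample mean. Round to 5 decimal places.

0.14367

Under SRS without replacement, Var(ȳ) = (1 − f)·s²/n with f = n/N = 5488/29845 = 0.18388340.
Var(ȳ) = (1 − 0.18388340)·138.8/5488 = 0.81611660·0.025291545 = 0.02064085.
SE(ȳ) = √(0.02064085) = 0.14367.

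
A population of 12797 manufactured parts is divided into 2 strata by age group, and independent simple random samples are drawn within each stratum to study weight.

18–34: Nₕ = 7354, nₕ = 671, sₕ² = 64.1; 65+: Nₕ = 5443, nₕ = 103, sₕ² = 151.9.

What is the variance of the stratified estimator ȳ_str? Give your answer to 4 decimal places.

0.2904

Var(ȳ_str) = Σₕ Wₕ²(1 − fₕ)sₕ²/nₕ with Wₕ = Nₕ/N, N = 12797.
18–34: Wₕ = 0.57466594; term = 0.57466594²·(1 − 0.09124286)·64.1/671 = 0.028669113.
65+: Wₕ = 0.42533406; term = 0.42533406²·(1 − 0.01892339)·151.9/103 = 0.26174826.
Sum = 0.29041737.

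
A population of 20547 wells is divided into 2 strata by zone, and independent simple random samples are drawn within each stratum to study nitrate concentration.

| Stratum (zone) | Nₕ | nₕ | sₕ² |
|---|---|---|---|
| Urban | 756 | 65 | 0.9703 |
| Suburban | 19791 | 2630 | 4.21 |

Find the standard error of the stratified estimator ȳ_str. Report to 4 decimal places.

0.0361

Var(ȳ_str) = Σₕ Wₕ²(1 − fₕ)sₕ²/nₕ with Wₕ = Nₕ/N, N = 20547.
Urban: Wₕ = 0.03679369; term = 0.03679369²·(1 − 0.08597884)·0.9703/65 = 1.8471224 × 10^-5.
Suburban: Wₕ = 0.96320631; term = 0.96320631²·(1 − 0.13288869)·4.21/2630 = 0.0012877745.
Sum = 0.0013062457.
SE = √(0.0013062457) = 0.0361.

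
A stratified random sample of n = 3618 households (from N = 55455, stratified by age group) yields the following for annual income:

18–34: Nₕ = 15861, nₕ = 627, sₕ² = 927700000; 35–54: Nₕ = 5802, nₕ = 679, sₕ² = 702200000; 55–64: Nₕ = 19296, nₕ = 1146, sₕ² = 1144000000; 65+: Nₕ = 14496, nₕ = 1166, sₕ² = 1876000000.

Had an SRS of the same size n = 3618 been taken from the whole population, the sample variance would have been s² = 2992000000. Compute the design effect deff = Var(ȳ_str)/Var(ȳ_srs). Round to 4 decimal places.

Var(ȳ_str) = Σ Wₕ²(1−fₕ)sₕ²/nₕ with Wₕ = Nₕ/55455:
  18–34: (15861/55455)²·(1−627/15861)·927700000/627 = 116252.72
  35–54: (5802/55455)²·(1−679/5802)·702200000/679 = 9995.6654
  55–64: (19296/55455)²·(1−1146/19296)·1144000000/1146 = 113685.19
  65+: (14496/55455)²·(1−1166/14496)·1876000000/1166 = 101095.35
  → Var(ȳ_str) = 341028.93.
Var(ȳ_srs) = (1 − 3618/55455)·2992000000/3618 = 773022.57.
deff = 341028.93 / 773022.57 = 0.4412.

0.4412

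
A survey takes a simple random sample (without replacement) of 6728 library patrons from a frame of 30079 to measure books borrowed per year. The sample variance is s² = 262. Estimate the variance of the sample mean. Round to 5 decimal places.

0.03023

Under SRS without replacement, Var(ȳ) = (1 − f)·s²/n with f = n/N = 6728/30079 = 0.22367765.
Var(ȳ) = (1 − 0.22367765)·262/6728 = 0.77632235·0.038941736 = 0.03023134.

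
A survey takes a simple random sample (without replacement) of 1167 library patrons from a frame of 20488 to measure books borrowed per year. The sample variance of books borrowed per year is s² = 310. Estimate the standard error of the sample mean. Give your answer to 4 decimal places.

0.5005

Under SRS without replacement, Var(ȳ) = (1 − f)·s²/n with f = n/N = 1167/20488 = 0.05696017.
Var(ȳ) = (1 − 0.05696017)·310/1167 = 0.94303983·0.26563839 = 0.25050758.
SE(ȳ) = √(0.25050758) = 0.5005.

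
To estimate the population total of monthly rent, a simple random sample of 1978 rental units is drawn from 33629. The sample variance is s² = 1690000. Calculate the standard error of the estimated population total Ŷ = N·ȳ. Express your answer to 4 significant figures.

953600

Var(Ŷ) = N²·Var(ȳ) = N²·(1 − n/N)·s²/n.
f = 1978/33629 = 0.05881828; Var(ȳ) = 0.94118172·1690000/1978 = 804.14414.
Var(Ŷ) = 33629² · 804.14414 = 9.0941436 × 10^11.
SE(Ŷ) = √(9.0941436 × 10^11) = 953600.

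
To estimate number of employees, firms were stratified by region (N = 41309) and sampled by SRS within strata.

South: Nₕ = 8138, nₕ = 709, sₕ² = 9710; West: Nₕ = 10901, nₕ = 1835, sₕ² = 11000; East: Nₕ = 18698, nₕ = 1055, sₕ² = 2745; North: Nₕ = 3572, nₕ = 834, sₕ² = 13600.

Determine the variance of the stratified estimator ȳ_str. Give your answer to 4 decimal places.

1.4288

Var(ȳ_str) = Σₕ Wₕ²(1 − fₕ)sₕ²/nₕ with Wₕ = Nₕ/N, N = 41309.
South: Wₕ = 0.19700307; term = 0.19700307²·(1 − 0.08712214)·9710/709 = 0.48521216.
West: Wₕ = 0.26388923; term = 0.26388923²·(1 − 0.16833318)·11000/1835 = 0.34717569.
East: Wₕ = 0.45263744; term = 0.45263744²·(1 − 0.05642315)·2745/1055 = 0.50300015.
North: Wₕ = 0.08647026; term = 0.08647026²·(1 − 0.23348264)·13600/834 = 0.093460562.
Sum = 1.4288486.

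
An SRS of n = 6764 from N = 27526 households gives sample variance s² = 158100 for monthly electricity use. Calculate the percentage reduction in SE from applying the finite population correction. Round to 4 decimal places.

13.1514

f = n/N = 6764/27526 = 0.24573131.
SE_no-fpc = √(s²/n) = 4.8346399; SE_fpc = √((1−f)s²/n) = 4.1988192.
Ratio = √(1−f) = 0.86848644. Reduction = 100·(1 − 0.86848644) = 13.1514%.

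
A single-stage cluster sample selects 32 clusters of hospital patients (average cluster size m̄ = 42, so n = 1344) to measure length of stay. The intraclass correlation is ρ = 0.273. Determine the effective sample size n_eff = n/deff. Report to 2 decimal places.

deff = 1 + (42 − 1)·0.273 = 1 + 11.193 = 12.193.
n_eff = 1344 / 12.193 = 110.23.

110.23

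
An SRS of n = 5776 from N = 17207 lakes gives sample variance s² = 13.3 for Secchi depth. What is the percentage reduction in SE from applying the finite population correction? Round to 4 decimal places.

f = n/N = 5776/17207 = 0.33567734.
SE_no-fpc = √(s²/n) = 0.047985743; SE_fpc = √((1−f)s²/n) = 0.039111256.
Ratio = √(1−f) = 0.81505991. Reduction = 100·(1 − 0.81505991) = 18.4940%.

18.4940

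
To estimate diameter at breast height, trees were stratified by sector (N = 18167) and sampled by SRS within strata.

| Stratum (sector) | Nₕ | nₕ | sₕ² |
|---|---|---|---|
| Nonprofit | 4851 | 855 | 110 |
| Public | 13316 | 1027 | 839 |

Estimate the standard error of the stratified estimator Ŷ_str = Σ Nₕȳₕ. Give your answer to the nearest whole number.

11670

Var(Ŷ_str) = Σₕ Nₕ²(1 − fₕ)sₕ²/nₕ.
Nonprofit: 4851²·(1 − 855/4851)·110/855 = 2.4939246 × 10^6.
Public: 13316²·(1 − 1027/13316)·839/1027 = 1.3368474 × 10^8.
Sum = 1.3617866 × 10^8.
SE = √(1.3617866 × 10^8) = 11670.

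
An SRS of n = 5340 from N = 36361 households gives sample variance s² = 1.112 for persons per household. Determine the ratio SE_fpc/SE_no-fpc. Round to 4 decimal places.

f = n/N = 5340/36361 = 0.14686065.
SE_no-fpc = √(s²/n) = 0.014430513; SE_fpc = √((1−f)s²/n) = 0.013328822.
Ratio = √(1−f) = 0.92365543.

0.9237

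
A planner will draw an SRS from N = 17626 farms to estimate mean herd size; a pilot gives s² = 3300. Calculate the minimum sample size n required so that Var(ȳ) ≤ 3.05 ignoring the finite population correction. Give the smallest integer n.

Without fpc, n₀ = s²/D = 3300/3.05 = 1081.9672.
Rounding up, n = 1082.

1082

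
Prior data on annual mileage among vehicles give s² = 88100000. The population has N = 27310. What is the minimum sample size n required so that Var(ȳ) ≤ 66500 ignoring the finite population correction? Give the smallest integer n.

Without fpc, n₀ = s²/D = 88100000/66500 = 1324.8120.
Rounding up, n = 1325.

1325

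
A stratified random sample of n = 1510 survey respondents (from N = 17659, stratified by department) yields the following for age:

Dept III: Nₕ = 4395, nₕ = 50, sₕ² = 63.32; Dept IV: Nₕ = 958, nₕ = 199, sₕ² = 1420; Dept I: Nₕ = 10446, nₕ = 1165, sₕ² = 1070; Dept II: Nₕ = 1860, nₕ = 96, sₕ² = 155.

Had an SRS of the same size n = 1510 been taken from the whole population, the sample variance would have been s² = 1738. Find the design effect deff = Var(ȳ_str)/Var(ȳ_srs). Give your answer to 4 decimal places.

Var(ȳ_str) = Σ Wₕ²(1−fₕ)sₕ²/nₕ with Wₕ = Nₕ/17659:
  Dept III: (4395/17659)²·(1−50/4395)·63.32/50 = 0.07755099
  Dept IV: (958/17659)²·(1−199/958)·1420/199 = 0.016638353
  Dept I: (10446/17659)²·(1−1165/10446)·1070/1165 = 0.28554229
  Dept II: (1860/17659)²·(1−96/1860)·155/96 = 0.016987903
  → Var(ȳ_str) = 0.39671954.
Var(ȳ_srs) = (1 − 1510/17659)·1738/1510 = 1.0525733.
deff = 0.39671954 / 1.0525733 = 0.3769.

0.3769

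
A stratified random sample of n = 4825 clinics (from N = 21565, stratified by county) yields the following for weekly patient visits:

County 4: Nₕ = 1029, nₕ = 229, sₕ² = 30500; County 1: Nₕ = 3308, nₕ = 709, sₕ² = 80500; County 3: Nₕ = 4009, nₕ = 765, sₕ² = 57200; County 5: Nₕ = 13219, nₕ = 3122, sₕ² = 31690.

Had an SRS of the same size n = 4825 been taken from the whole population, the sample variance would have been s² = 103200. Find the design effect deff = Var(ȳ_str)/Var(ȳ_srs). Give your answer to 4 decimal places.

0.4420

Var(ȳ_str) = Σ Wₕ²(1−fₕ)sₕ²/nₕ with Wₕ = Nₕ/21565:
  County 4: (1029/21565)²·(1−229/1029)·30500/229 = 0.23576036
  County 1: (3308/21565)²·(1−709/3308)·80500/709 = 2.0990486
  County 3: (4009/21565)²·(1−765/4009)·57200/765 = 2.090993
  County 5: (13219/21565)²·(1−3122/13219)·31690/3122 = 2.9132743
  → Var(ȳ_str) = 7.3390763.
Var(ȳ_srs) = (1 − 4825/21565)·103200/4825 = 16.603069.
deff = 7.3390763 / 16.603069 = 0.4420.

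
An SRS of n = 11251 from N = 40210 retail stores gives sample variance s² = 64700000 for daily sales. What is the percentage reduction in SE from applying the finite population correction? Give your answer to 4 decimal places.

f = n/N = 11251/40210 = 0.27980602.
SE_no-fpc = √(s²/n) = 75.83271; SE_fpc = √((1−f)s²/n) = 64.354856.
Ratio = √(1−f) = 0.84864243. Reduction = 100·(1 − 0.84864243) = 15.1358%.

15.1358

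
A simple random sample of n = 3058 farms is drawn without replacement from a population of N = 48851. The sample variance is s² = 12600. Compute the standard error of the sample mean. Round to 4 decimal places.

1.9653

Under SRS without replacement, Var(ȳ) = (1 − f)·s²/n with f = n/N = 3058/48851 = 0.06259851.
Var(ȳ) = (1 − 0.06259851)·12600/3058 = 0.93740149·4.1203401 = 3.8624129.
SE(ȳ) = √(3.8624129) = 1.9653.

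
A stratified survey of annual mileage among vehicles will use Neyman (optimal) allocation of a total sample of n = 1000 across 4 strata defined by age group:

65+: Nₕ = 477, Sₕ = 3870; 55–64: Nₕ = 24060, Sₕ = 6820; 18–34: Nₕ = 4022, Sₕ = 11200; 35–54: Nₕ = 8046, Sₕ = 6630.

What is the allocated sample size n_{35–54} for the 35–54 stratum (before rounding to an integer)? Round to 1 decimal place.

Neyman allocation: nₕ = n·NₕSₕ / Σⱼ NⱼSⱼ.
Σ NⱼSⱼ = 477·3870 + 24060·6820 + 4022·11200 + 8046·6630 = 2.6432657 × 10^8.
n_{35–54} = 1000·8046·6630 / (2.6432657 × 10^8) = 201.8.

201.8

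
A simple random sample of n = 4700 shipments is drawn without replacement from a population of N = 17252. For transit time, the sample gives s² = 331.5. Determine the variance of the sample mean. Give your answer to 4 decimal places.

Under SRS without replacement, Var(ȳ) = (1 − f)·s²/n with f = n/N = 4700/17252 = 0.27243218.
Var(ȳ) = (1 − 0.27243218)·331.5/4700 = 0.72756782·0.070531915 = 0.051316751.

0.0513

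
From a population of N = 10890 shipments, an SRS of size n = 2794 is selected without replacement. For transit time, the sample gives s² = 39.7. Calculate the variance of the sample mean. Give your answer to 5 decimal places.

Under SRS without replacement, Var(ȳ) = (1 − f)·s²/n with f = n/N = 2794/10890 = 0.25656566.
Var(ȳ) = (1 − 0.25656566)·39.7/2794 = 0.74343434·0.014209019 = 0.010563473.

0.01056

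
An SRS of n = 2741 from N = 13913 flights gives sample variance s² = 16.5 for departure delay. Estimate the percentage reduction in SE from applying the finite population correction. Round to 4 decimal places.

f = n/N = 2741/13913 = 0.19700999.
SE_no-fpc = √(s²/n) = 0.077586731; SE_fpc = √((1−f)s²/n) = 0.069525245.
Ratio = √(1−f) = 0.89609710. Reduction = 100·(1 − 0.89609710) = 10.3903%.

10.3903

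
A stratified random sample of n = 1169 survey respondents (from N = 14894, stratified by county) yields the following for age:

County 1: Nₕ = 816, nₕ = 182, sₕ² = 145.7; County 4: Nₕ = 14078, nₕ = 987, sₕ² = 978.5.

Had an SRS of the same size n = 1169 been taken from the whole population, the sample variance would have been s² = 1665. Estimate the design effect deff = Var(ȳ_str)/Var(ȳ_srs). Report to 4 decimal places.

Var(ȳ_str) = Σ Wₕ²(1−fₕ)sₕ²/nₕ with Wₕ = Nₕ/14894:
  County 1: (816/14894)²·(1−182/816)·145.7/182 = 0.0018670024
  County 4: (14078/14894)²·(1−987/14078)·978.5/987 = 0.82363494
  → Var(ȳ_str) = 0.82550194.
Var(ȳ_srs) = (1 − 1169/14894)·1665/1169 = 1.3125043.
deff = 0.82550194 / 1.3125043 = 0.6290.

0.6290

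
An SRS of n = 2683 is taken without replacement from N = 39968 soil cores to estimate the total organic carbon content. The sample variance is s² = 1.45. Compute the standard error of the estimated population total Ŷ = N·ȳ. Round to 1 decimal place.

Var(Ŷ) = N²·Var(ȳ) = N²·(1 − n/N)·s²/n.
f = 2683/39968 = 0.06712870; Var(ȳ) = 0.93287130·1.45/2683 = 5.0416078 × 10^-4.
Var(Ŷ) = 39968² · (5.0416078 × 10^-4) = 805367.11.
SE(Ŷ) = √(805367.11) = 897.4.

897.4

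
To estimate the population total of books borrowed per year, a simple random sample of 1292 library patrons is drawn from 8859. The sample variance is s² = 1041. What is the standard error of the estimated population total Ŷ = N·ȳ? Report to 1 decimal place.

Var(Ŷ) = N²·Var(ȳ) = N²·(1 − n/N)·s²/n.
f = 1292/8859 = 0.14584039; Var(ȳ) = 0.85415961·1041/1292 = 0.68821993.
Var(Ŷ) = 8859² · 0.68821993 = 5.4012795 × 10^7.
SE(Ŷ) = √(5.4012795 × 10^7) = 7349.3.

7349.3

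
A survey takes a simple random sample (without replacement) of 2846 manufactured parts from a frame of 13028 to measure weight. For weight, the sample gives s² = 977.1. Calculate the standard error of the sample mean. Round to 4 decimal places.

0.5180

Under SRS without replacement, Var(ȳ) = (1 − f)·s²/n with f = n/N = 2846/13028 = 0.21845256.
Var(ȳ) = (1 − 0.21845256)·977.1/2846 = 0.78154744·0.34332396 = 0.26832396.
SE(ȳ) = √(0.26832396) = 0.5180.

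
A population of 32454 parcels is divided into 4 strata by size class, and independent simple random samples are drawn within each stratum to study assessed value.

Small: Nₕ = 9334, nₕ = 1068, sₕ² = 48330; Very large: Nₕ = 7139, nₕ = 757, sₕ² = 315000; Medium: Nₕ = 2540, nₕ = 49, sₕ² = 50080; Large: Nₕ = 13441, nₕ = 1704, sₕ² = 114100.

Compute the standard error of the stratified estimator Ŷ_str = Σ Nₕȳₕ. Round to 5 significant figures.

198700

Var(Ŷ_str) = Σₕ Nₕ²(1 − fₕ)sₕ²/nₕ.
Small: 9334²·(1 − 1068/9334)·48330/1068 = 3.4914734 × 10^9.
Very large: 7139²·(1 − 757/7139)·315000/757 = 1.8958713 × 10^10.
Medium: 2540²·(1 − 49/2540)·50080/49 = 6.4665953 × 10^9.
Large: 13441²·(1 − 1704/13441)·114100/1704 = 1.0563425 × 10^10.
Sum = 3.9480207 × 10^10.
SE = √(3.9480207 × 10^10) = 198700.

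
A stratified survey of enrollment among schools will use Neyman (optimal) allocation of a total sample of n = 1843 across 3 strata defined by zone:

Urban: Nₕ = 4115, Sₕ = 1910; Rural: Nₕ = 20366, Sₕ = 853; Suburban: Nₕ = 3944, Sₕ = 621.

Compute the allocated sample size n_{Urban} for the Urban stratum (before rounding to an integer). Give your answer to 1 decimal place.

Neyman allocation: nₕ = n·NₕSₕ / Σⱼ NⱼSⱼ.
Σ NⱼSⱼ = 4115·1910 + 20366·853 + 3944·621 = 2.7681072 × 10^7.
n_{Urban} = 1843·4115·1910 / (2.7681072 × 10^7) = 523.3.

523.3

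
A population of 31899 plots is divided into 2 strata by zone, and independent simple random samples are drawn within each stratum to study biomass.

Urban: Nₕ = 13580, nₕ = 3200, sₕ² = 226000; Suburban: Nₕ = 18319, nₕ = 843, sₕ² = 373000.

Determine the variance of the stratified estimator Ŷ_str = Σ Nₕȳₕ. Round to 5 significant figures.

1.5161 × 10^11

Var(Ŷ_str) = Σₕ Nₕ²(1 − fₕ)sₕ²/nₕ.
Urban: 13580²·(1 − 3200/13580)·226000/3200 = 9.9553282 × 10^9.
Suburban: 18319²·(1 − 843/18319)·373000/843 = 1.4165276 × 10^11.
Sum = 1.5160809 × 10^11.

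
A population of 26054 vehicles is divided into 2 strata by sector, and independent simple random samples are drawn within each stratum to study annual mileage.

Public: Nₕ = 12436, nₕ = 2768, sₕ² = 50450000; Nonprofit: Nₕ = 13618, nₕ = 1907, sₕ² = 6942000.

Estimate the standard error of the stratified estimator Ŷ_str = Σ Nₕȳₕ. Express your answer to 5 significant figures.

Var(Ŷ_str) = Σₕ Nₕ²(1 − fₕ)sₕ²/nₕ.
Public: 12436²·(1 − 2768/12436)·50450000/2768 = 2.1913535 × 10^12.
Nonprofit: 13618²·(1 − 1907/13618)·6942000/1907 = 5.8055214 × 10^11.
Sum = 2.7719056 × 10^12.
SE = √(2.7719056 × 10^12) = 1.6649 × 10^6.

1.6649 × 10^6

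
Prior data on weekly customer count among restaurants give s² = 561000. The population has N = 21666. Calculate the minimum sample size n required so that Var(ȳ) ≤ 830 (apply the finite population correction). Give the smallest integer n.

656

Without fpc, n₀ = s²/D = 561000/830 = 675.9036.
With fpc, (1 − n/N)·s²/n ≤ D requires n ≥ n₀/(1 + n₀/N) = 675.9036/(1 + 675.9036/21666) = 655.4557.
Rounding up, n = 656.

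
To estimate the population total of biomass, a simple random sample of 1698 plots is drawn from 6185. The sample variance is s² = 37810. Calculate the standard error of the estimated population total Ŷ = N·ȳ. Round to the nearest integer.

Var(Ŷ) = N²·Var(ȳ) = N²·(1 − n/N)·s²/n.
f = 1698/6185 = 0.27453517; Var(ȳ) = 0.72546483·37810/1698 = 16.154196.
Var(Ŷ) = 6185² · 16.154196 = 6.1796625 × 10^8.
SE(Ŷ) = √(6.1796625 × 10^8) = 24859.

24859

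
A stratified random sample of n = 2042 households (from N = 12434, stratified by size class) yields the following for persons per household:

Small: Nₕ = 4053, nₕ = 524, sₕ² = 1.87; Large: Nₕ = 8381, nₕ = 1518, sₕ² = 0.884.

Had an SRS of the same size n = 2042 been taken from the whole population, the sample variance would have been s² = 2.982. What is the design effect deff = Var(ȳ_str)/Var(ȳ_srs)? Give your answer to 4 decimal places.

Var(ȳ_str) = Σ Wₕ²(1−fₕ)sₕ²/nₕ with Wₕ = Nₕ/12434:
  Small: (4053/12434)²·(1−524/4053)·1.87/524 = 3.3015422 × 10^-4
  Large: (8381/12434)²·(1−1518/8381)·0.884/1518 = 2.1665495 × 10^-4
  → Var(ȳ_str) = 5.4680917 × 10^-4.
Var(ȳ_srs) = (1 − 2042/12434)·2.982/2042 = 0.0012205067.
deff = (5.4680917 × 10^-4) / 0.0012205067 = 0.4480.

0.4480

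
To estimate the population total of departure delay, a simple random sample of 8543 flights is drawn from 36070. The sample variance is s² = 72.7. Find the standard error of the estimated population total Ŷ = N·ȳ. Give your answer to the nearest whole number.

Var(Ŷ) = N²·Var(ȳ) = N²·(1 − n/N)·s²/n.
f = 8543/36070 = 0.23684502; Var(ȳ) = 0.76315498·72.7/8543 = 0.0064943658.
Var(Ŷ) = 36070² · 0.0064943658 = 8.4494615 × 10^6.
SE(Ŷ) = √(8.4494615 × 10^6) = 2907.

2907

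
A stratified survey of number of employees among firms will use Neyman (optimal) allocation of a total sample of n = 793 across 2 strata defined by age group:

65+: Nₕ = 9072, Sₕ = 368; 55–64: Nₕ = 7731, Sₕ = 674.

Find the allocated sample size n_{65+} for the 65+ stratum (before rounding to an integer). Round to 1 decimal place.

Neyman allocation: nₕ = n·NₕSₕ / Σⱼ NⱼSⱼ.
Σ NⱼSⱼ = 9072·368 + 7731·674 = 8.54919 × 10^6.
n_{65+} = 793·9072·368 / (8.54919 × 10^6) = 309.7.

309.7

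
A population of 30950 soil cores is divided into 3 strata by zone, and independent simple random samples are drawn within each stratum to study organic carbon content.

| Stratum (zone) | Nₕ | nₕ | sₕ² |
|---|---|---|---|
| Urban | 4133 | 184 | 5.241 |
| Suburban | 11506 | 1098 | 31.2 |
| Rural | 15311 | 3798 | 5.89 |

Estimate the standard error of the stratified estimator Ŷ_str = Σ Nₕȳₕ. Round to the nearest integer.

2035

Var(Ŷ_str) = Σₕ Nₕ²(1 − fₕ)sₕ²/nₕ.
Urban: 4133²·(1 − 184/4133)·5.241/184 = 464888.58.
Suburban: 11506²·(1 − 1098/11506)·31.2/1098 = 3.4028586 × 10^6.
Rural: 15311²·(1 − 3798/15311)·5.89/3798 = 273370.97.
Sum = 4.1411182 × 10^6.
SE = √(4.1411182 × 10^6) = 2035.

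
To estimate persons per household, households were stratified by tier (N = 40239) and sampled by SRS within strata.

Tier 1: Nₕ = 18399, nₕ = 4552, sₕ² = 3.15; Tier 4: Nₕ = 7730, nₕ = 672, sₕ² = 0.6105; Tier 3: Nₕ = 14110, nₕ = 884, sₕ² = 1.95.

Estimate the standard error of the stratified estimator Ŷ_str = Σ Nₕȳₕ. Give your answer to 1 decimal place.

Var(Ŷ_str) = Σₕ Nₕ²(1 − fₕ)sₕ²/nₕ.
Tier 1: 18399²·(1 − 4552/18399)·3.15/4552 = 176302.39.
Tier 4: 7730²·(1 − 672/7730)·0.6105/672 = 49565.278.
Tier 3: 14110²·(1 − 884/14110)·1.95/884 = 411659.25.
Sum = 637526.92.
SE = √(637526.92) = 798.5.

798.5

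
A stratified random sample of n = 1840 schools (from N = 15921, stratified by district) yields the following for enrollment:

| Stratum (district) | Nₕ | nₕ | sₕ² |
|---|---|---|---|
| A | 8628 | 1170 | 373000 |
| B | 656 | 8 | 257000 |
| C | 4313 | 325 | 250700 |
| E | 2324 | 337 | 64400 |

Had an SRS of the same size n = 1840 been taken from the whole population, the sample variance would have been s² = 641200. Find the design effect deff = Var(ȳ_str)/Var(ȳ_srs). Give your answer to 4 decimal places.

Var(ȳ_str) = Σ Wₕ²(1−fₕ)sₕ²/nₕ with Wₕ = Nₕ/15921:
  A: (8628/15921)²·(1−1170/8628)·373000/1170 = 80.93098
  B: (656/15921)²·(1−8/656)·257000/8 = 53.874257
  C: (4313/15921)²·(1−325/4313)·250700/325 = 52.343758
  E: (2324/15921)²·(1−337/2324)·64400/337 = 3.4813627
  → Var(ȳ_str) = 190.63036.
Var(ȳ_srs) = (1 − 1840/15921)·641200/1840 = 308.20441.
deff = 190.63036 / 308.20441 = 0.6185.

0.6185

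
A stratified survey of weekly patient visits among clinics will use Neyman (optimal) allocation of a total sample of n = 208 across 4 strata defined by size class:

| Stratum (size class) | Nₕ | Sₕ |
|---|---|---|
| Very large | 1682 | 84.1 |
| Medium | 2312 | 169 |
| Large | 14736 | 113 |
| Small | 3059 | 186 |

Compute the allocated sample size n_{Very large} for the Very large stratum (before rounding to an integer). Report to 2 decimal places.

10.64

Neyman allocation: nₕ = n·NₕSₕ / Σⱼ NⱼSⱼ.
Σ NⱼSⱼ = 1682·84.1 + 2312·169 + 14736·113 + 3059·186 = 2.7663262 × 10^6.
n_{Very large} = 208·1682·84.1 / (2.7663262 × 10^6) = 10.64.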